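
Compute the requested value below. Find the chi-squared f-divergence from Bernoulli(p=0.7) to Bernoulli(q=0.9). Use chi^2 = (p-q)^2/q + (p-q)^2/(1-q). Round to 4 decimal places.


Chi-squared divergence between Bernoulli distributions:
chi^2 = (p-q)^2/q + (p-q)^2/(1-q).
p = 0.7, q = 0.9, p-q = -0.2.
(p-q)^2 = 0.04.
term1 = 0.04/0.9 = 0.044444.
term2 = 0.04/0.1 = 0.4.
chi^2 = 0.044444 + 0.4 = 0.4444

0.4444


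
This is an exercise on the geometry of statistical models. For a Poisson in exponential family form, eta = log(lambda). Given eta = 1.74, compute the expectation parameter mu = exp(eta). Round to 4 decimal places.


Expectation parameter for Poisson exponential family:
mu = exp(eta).
eta = 1.74.
mu = exp(1.74) = 5.6973

5.6973


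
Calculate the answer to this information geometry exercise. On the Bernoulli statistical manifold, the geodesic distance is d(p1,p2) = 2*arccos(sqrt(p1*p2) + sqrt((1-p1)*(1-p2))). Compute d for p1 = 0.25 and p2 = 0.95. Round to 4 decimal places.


Geodesic distance on Bernoulli manifold:
d(p1,p2) = 2*arccos(sqrt(p1*p2) + sqrt((1-p1)*(1-p2))).
sqrt(p1*p2) = sqrt(0.25*0.95) = 0.48734.
sqrt((1-p1)*(1-p2)) = sqrt(0.75*0.05) = 0.193649.
arg = 0.48734 + 0.193649 = 0.680989.
d = 2*arccos(0.680989) = 1.6434

1.6434


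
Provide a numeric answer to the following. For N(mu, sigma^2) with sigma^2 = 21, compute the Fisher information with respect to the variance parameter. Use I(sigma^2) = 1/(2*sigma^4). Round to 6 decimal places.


Fisher information for variance: I(sigma^2) = 1/(2*sigma^4).
sigma^2 = 21, so sigma^4 = 441.
I = 1/(2*441) = 1/882 = 0.001134

0.001134


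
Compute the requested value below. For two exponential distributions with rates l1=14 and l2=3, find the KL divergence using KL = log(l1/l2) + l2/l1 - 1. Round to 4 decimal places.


KL divergence for exponential family:
KL = log(l1/l2) + l2/l1 - 1.
log(14/3) = 1.540445.
3/14 = 0.214286.
KL = 1.540445 + 0.214286 - 1 = 0.7547

0.7547


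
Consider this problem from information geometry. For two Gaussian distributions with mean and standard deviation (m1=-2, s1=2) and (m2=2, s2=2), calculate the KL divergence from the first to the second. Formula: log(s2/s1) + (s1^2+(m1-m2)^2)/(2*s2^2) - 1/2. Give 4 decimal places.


KL divergence between normal distributions:
KL = log(s2/s1) + (s1^2 + (m1-m2)^2)/(2*s2^2) - 1/2.
log(2/2) = 0.0.
(2^2 + (-2-2)^2)/(2*2^2) = (4 + 16)/8 = 2.5.
KL = 0.0 + 2.5 - 0.5 = 2.0000

2.0000


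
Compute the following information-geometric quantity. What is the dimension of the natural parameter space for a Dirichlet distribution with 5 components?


Exponential family dimension calculation:
Dirichlet with 5 components has 5 natural parameters.

5


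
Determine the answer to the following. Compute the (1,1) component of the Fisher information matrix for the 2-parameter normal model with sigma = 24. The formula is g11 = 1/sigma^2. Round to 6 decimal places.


For the 2-parameter normal family, the Fisher metric has:
  g11 = 1/sigma^2, g22 = 2/sigma^2.
sigma = 24, sigma^2 = 576.
g11 = 0.001736

0.001736


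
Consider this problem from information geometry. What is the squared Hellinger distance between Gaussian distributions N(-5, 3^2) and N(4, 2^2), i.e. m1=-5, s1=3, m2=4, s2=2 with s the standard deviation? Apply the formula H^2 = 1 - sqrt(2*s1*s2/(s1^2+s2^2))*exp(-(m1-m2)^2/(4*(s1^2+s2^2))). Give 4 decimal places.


Squared Hellinger distance for Gaussians:
H^2 = 1 - sqrt(2*s1*s2/(s1^2+s2^2)) * exp(-(m1-m2)^2/(4*(s1^2+s2^2))).
s1^2 = 9, s2^2 = 4, s1^2+s2^2 = 13.
sqrt(2*3*2/(13)) = 0.960769.
(m1-m2)^2 = (-9)^2 = 81.
exp(-81/(4*13)) = exp(-1.557692) = 0.210622.
H^2 = 1 - 0.960769*0.210622 = 0.7976

0.7976


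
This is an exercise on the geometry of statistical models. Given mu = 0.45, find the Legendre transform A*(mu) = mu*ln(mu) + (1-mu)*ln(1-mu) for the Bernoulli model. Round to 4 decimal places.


Legendre transform for Bernoulli:
A*(mu) = mu*log(mu) + (1-mu)*log(1-mu).
mu = 0.45, 1-mu = 0.55.
mu*log(mu) = 0.45*log(0.45) = -0.359328.
(1-mu)*log(1-mu) = 0.55*log(0.55) = -0.32881.
A* = -0.359328 + -0.32881 = -0.6881

-0.6881


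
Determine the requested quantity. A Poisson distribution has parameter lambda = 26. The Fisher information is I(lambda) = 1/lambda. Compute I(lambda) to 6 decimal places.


Fisher information for Poisson: I(lambda) = 1/lambda.
lambda = 26.
I(lambda) = 1/26 = 0.038462

0.038462


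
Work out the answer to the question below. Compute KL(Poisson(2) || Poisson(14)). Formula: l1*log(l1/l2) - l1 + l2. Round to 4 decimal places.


KL divergence for Poisson:
KL = l1*log(l1/l2) - l1 + l2.
l1 = 2, l2 = 14.
log(2/14) = -1.94591.
l1*log(l1/l2) = 2 * -1.94591 = -3.89182.
KL = -3.89182 - 2 + 14 = 8.1082

8.1082


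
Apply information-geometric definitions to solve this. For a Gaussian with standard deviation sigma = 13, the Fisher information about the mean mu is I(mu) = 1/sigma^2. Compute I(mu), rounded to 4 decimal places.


The Fisher information for the mean of a normal distribution is I(mu) = 1/sigma^2.
sigma = 13, so sigma^2 = 169.
I(mu) = 1/169 = 0.0059

0.0059


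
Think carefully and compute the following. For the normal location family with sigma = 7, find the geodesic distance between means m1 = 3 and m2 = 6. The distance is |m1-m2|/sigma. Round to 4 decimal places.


On the fixed-variance normal subfamily, geodesic distance = |m1-m2|/sigma.
|3 - 6| = 3.
sigma = 7.
d = 3/7 = 0.4286

0.4286


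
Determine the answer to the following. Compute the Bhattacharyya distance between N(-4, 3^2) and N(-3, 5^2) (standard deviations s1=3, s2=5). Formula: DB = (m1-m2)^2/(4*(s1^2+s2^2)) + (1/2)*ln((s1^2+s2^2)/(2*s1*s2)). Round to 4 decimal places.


Bhattacharyya distance between two Gaussians:
DB = (m1-m2)^2/(4*(s1^2+s2^2)) + (1/2)*ln((s1^2+s2^2)/(2*s1*s2)).
(m1-m2)^2 = (-1)^2 = 1.
s1^2+s2^2 = 9 + 25 = 34.
term1 = 1/136 = 0.007353.
term2 = 0.5*ln(34/30.0) = 0.062582.
DB = 0.007353 + 0.062582 = 0.0699

0.0699


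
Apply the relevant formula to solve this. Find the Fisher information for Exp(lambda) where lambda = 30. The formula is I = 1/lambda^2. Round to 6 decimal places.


Fisher information for exponential: I(lambda) = 1/lambda^2.
lambda = 30, lambda^2 = 900.
I = 1/900 = 0.001111

0.001111


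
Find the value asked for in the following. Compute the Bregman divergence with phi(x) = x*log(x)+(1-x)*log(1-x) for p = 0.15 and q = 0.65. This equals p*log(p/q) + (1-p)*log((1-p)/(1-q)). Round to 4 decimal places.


Bregman divergence with negative entropy generator:
D = p*log(p/q) + (1-p)*log((1-p)/(1-q)).
p = 0.15, q = 0.65.
p*log(p/q) = 0.15*log(0.15/0.65) = -0.219951.
(1-p)*log((1-p)/(1-q)) = 0.85*log(0.85/0.35) = 0.754208.
D = -0.219951 + 0.754208 = 0.5343

0.5343


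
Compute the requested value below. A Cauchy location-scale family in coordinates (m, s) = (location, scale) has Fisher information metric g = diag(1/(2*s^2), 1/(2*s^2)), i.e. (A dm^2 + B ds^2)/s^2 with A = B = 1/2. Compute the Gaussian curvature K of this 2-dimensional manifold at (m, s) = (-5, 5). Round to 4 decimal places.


The metric has the form g = (A dm^2 + B ds^2)/s^2 with A = 1/2, B = 1/2.
Substitute u = sqrt(A/B)*m: g = B*(du^2 + ds^2)/s^2, i.e. B times the
Poincare upper half-plane metric, which has constant Gaussian curvature -1.
Scaling a 2D metric by a constant c divides the Gaussian curvature by c,
so K = -1/B = -1/(1/2) = -2.0000 everywhere (the point (m, s) = (-5, 5) is irrelevant:
the curvature is constant).
The requested Gaussian curvature is K = -2.0000.

-2.0000


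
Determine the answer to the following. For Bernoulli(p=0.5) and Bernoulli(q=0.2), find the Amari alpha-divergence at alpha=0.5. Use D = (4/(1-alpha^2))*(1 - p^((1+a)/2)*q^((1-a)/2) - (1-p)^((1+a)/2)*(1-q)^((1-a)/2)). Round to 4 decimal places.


Amari alpha-divergence:
D = (4/(1-alpha^2))*(1 - p^((1+a)/2)*q^((1-a)/2) - (1-p)^((1+a)/2)*(1-q)^((1-a)/2)).
alpha = 0.5, p = 0.5, q = 0.2.
e1 = (1+alpha)/2 = 0.75, e2 = (1-alpha)/2 = 0.25.
t1 = p^e1 * q^e2 = 0.5^0.75 * 0.2^0.25 = 0.397635.
t2 = (1-p)^e1 * (1-q)^e2 = 0.5^0.75 * 0.8^0.25 = 0.562341.
4/(1-alpha^2) = 5.333333.
D = 5.333333*(1 - 0.397635 - 0.562341) = 0.2135

0.2135


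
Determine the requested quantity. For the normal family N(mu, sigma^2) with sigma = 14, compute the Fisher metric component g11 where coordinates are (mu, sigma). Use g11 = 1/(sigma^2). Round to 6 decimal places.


For the 2-parameter normal family, the Fisher metric has:
  g11 = 1/sigma^2, g22 = 2/sigma^2.
sigma = 14, sigma^2 = 196.
g11 = 0.005102

0.005102


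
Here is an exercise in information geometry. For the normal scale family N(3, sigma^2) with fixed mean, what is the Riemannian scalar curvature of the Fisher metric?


This family has a single free parameter, so its statistical manifold
is 1-dimensional. The Riemann curvature tensor of any 1-dimensional
Riemannian manifold vanishes identically, so R = 0.

0


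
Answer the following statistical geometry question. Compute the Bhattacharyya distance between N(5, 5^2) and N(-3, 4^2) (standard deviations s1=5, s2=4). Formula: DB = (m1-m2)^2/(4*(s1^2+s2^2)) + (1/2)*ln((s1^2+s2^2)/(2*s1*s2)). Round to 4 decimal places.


Bhattacharyya distance between two Gaussians:
DB = (m1-m2)^2/(4*(s1^2+s2^2)) + (1/2)*ln((s1^2+s2^2)/(2*s1*s2)).
(m1-m2)^2 = (8)^2 = 64.
s1^2+s2^2 = 25 + 16 = 41.
term1 = 64/164 = 0.390244.
term2 = 0.5*ln(41/40.0) = 0.012346.
DB = 0.390244 + 0.012346 = 0.4026

0.4026


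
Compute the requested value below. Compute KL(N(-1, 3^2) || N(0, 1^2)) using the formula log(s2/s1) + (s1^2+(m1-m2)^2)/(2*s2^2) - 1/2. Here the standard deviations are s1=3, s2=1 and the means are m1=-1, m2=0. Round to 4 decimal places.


KL divergence between normal distributions:
KL = log(s2/s1) + (s1^2 + (m1-m2)^2)/(2*s2^2) - 1/2.
log(1/3) = -1.098612.
(3^2 + (-1-0)^2)/(2*1^2) = (9 + 1)/2 = 5.0.
KL = -1.098612 + 5.0 - 0.5 = 3.4014

3.4014


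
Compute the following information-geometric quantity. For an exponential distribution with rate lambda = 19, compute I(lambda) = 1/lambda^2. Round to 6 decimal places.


Fisher information for exponential: I(lambda) = 1/lambda^2.
lambda = 19, lambda^2 = 361.
I = 1/361 = 0.002770

0.002770


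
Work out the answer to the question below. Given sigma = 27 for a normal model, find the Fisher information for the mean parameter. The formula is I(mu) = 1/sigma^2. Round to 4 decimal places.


The Fisher information for the mean of a normal distribution is I(mu) = 1/sigma^2.
sigma = 27, so sigma^2 = 729.
I(mu) = 1/729 = 0.0014

0.0014


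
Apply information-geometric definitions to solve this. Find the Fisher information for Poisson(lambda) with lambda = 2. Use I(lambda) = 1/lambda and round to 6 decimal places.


Fisher information for Poisson: I(lambda) = 1/lambda.
lambda = 2.
I(lambda) = 1/2 = 0.500000

0.500000


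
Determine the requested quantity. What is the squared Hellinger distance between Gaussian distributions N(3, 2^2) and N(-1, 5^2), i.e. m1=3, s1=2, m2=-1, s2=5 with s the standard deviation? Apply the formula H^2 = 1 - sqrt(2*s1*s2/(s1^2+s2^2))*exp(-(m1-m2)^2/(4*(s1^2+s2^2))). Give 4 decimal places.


Squared Hellinger distance for Gaussians:
H^2 = 1 - sqrt(2*s1*s2/(s1^2+s2^2)) * exp(-(m1-m2)^2/(4*(s1^2+s2^2))).
s1^2 = 4, s2^2 = 25, s1^2+s2^2 = 29.
sqrt(2*2*5/(29)) = 0.830455.
(m1-m2)^2 = (4)^2 = 16.
exp(-16/(4*29)) = exp(-0.137931) = 0.871159.
H^2 = 1 - 0.830455*0.871159 = 0.2765

0.2765


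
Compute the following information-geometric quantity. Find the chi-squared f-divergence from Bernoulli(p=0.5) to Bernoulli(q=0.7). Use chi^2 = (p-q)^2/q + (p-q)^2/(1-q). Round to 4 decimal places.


Chi-squared divergence between Bernoulli distributions:
chi^2 = (p-q)^2/q + (p-q)^2/(1-q).
p = 0.5, q = 0.7, p-q = -0.2.
(p-q)^2 = 0.04.
term1 = 0.04/0.7 = 0.057143.
term2 = 0.04/0.3 = 0.133333.
chi^2 = 0.057143 + 0.133333 = 0.1905

0.1905


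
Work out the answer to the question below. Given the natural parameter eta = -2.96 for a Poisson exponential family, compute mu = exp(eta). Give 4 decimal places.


Expectation parameter for Poisson exponential family:
mu = exp(eta).
eta = -2.96.
mu = exp(-2.96) = 0.0518

0.0518


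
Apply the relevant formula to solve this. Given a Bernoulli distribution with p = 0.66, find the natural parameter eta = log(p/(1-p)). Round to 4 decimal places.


Natural parameter for Bernoulli: eta = log(p/(1-p)).
p = 0.66, 1-p = 0.34.
p/(1-p) = 1.941176.
eta = log(1.941176) = 0.6633

0.6633


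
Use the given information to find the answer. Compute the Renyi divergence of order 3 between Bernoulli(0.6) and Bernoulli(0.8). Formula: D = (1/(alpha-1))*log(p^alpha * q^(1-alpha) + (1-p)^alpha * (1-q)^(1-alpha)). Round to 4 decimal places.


Renyi divergence of order alpha between Bernoulli distributions:
D = (1/(alpha-1))*log(p^alpha * q^(1-alpha) + (1-p)^alpha * (1-q)^(1-alpha)).
alpha = 3, p = 0.6, q = 0.8.
p^alpha * q^(1-alpha) = 0.6^3 * 0.8^-2 = 0.3375.
(1-p)^alpha * (1-q)^(1-alpha) = 0.4^3 * 0.2^-2 = 1.6.
sum = 0.3375 + 1.6 = 1.9375.
D = (1/2)*log(1.9375) = 0.3307

0.3307


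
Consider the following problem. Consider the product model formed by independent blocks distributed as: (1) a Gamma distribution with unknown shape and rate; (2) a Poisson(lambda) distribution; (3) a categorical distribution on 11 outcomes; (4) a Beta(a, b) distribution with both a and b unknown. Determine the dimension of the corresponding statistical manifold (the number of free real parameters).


The dimension of a statistical manifold equals the number of free
(independent) real parameters of the model. For a product of independent
blocks the parameter counts add.
- Gamma (shape, rate): 2.
- Poisson (lambda): 1.
- categorical on 11 outcomes (probabilities sum to 1): 11-1 = 10.
- Beta (a, b): 2.
Total = 2 + 1 + 10 + 2 = 15.
Dimension = 15

15


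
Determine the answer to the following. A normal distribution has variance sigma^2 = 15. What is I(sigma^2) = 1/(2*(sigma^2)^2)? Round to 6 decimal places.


Fisher information for variance: I(sigma^2) = 1/(2*sigma^4).
sigma^2 = 15, so sigma^4 = 225.
I = 1/(2*225) = 1/450 = 0.002222

0.002222


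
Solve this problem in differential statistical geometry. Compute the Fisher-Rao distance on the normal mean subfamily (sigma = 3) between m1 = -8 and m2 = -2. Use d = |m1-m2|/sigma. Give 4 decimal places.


On the fixed-variance normal subfamily, geodesic distance = |m1-m2|/sigma.
|-8 - -2| = 6.
sigma = 3.
d = 6/3 = 2.0000

2.0000


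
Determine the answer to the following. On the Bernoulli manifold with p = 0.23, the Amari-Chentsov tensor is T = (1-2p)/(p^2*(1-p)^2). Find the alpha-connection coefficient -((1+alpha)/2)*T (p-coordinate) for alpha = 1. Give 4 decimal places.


Skewness (Amari-Chentsov) tensor: T = (1-2p)/(p^2*(1-p)^2).
p = 0.23, 1-2p = 0.54, p^2 = 0.0529, (1-p)^2 = 0.5929.
T = 0.54/(0.0529 * 0.5929) = 17.216967.
In the p-coordinate, Gamma^(alpha) = Gamma^(0) - (alpha/2)*T with Gamma^(0) = (1/2)*g'(p) = -T/2,
so Gamma^(alpha) = -((1+alpha)/2)*T.
alpha = 1, -(1+alpha)/2 = -1.0.
Gamma = -1.0 * 17.216967 = -17.2170

-17.2170


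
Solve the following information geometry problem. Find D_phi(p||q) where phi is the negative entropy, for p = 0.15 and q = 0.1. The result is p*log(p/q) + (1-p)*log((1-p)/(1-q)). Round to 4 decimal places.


Bregman divergence with negative entropy generator:
D = p*log(p/q) + (1-p)*log((1-p)/(1-q)).
p = 0.15, q = 0.1.
p*log(p/q) = 0.15*log(0.15/0.1) = 0.06082.
(1-p)*log((1-p)/(1-q)) = 0.85*log(0.85/0.9) = -0.048585.
D = 0.06082 + -0.048585 = 0.0122

0.0122


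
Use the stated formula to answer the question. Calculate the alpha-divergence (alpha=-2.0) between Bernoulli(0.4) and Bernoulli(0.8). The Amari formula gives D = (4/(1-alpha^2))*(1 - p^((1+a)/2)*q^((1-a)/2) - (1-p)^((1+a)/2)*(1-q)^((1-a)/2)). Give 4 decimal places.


Amari alpha-divergence:
D = (4/(1-alpha^2))*(1 - p^((1+a)/2)*q^((1-a)/2) - (1-p)^((1+a)/2)*(1-q)^((1-a)/2)).
alpha = -2.0, p = 0.4, q = 0.8.
e1 = (1+alpha)/2 = -0.5, e2 = (1-alpha)/2 = 1.5.
t1 = p^e1 * q^e2 = 0.4^-0.5 * 0.8^1.5 = 1.131371.
t2 = (1-p)^e1 * (1-q)^e2 = 0.6^-0.5 * 0.2^1.5 = 0.11547.
4/(1-alpha^2) = -1.333333.
D = -1.333333*(1 - 1.131371 - 0.11547) = 0.3291

0.3291


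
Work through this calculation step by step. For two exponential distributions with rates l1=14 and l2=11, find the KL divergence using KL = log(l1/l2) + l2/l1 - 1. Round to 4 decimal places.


KL divergence for exponential family:
KL = log(l1/l2) + l2/l1 - 1.
log(14/11) = 0.241162.
11/14 = 0.785714.
KL = 0.241162 + 0.785714 - 1 = 0.0269

0.0269


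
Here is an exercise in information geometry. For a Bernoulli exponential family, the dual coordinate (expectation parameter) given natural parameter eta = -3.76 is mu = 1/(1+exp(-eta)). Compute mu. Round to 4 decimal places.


Dual coordinate (expectation parameter) for Bernoulli:
mu = 1/(1+exp(-eta)).
eta = -3.76.
exp(-eta) = exp(3.76) = 42.948426.
mu = 1/(1+42.948426) = 0.0228

0.0228


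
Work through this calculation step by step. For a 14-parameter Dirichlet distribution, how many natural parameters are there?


Exponential family dimension calculation:
Dirichlet with 14 components has 14 natural parameters.

14


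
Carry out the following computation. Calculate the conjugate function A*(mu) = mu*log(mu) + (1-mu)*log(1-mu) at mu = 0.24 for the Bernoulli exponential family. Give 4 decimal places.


Legendre transform for Bernoulli:
A*(mu) = mu*log(mu) + (1-mu)*log(1-mu).
mu = 0.24, 1-mu = 0.76.
mu*log(mu) = 0.24*log(0.24) = -0.342508.
(1-mu)*log(1-mu) = 0.76*log(0.76) = -0.208572.
A* = -0.342508 + -0.208572 = -0.5511

-0.5511


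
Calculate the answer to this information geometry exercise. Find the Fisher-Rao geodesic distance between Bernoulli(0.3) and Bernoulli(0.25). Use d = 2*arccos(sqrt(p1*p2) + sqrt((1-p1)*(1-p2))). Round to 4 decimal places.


Geodesic distance on Bernoulli manifold:
d(p1,p2) = 2*arccos(sqrt(p1*p2) + sqrt((1-p1)*(1-p2))).
sqrt(p1*p2) = sqrt(0.3*0.25) = 0.273861.
sqrt((1-p1)*(1-p2)) = sqrt(0.7*0.75) = 0.724569.
arg = 0.273861 + 0.724569 = 0.99843.
d = 2*arccos(0.99843) = 0.1121

0.1121


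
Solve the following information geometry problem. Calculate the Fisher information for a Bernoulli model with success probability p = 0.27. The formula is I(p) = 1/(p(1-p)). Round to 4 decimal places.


For Bernoulli(p), Fisher information is I(p) = 1/(p*(1-p)).
p = 0.27, 1-p = 0.73.
p*(1-p) = 0.1971.
I(p) = 1/0.1971 = 5.0736

5.0736


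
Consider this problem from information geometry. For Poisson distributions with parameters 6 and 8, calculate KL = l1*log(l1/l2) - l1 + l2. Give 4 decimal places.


KL divergence for Poisson:
KL = l1*log(l1/l2) - l1 + l2.
l1 = 6, l2 = 8.
log(6/8) = -0.287682.
l1*log(l1/l2) = 6 * -0.287682 = -1.726092.
KL = -1.726092 - 6 + 8 = 0.2739

0.2739


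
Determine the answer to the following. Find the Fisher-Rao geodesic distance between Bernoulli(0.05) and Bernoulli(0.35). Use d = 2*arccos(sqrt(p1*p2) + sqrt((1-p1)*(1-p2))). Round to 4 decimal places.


Geodesic distance on Bernoulli manifold:
d(p1,p2) = 2*arccos(sqrt(p1*p2) + sqrt((1-p1)*(1-p2))).
sqrt(p1*p2) = sqrt(0.05*0.35) = 0.132288.
sqrt((1-p1)*(1-p2)) = sqrt(0.95*0.65) = 0.785812.
arg = 0.132288 + 0.785812 = 0.918099.
d = 2*arccos(0.918099) = 0.8151

0.8151


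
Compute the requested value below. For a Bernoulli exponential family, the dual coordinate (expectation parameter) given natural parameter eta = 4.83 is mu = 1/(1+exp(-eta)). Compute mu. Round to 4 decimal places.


Dual coordinate (expectation parameter) for Bernoulli:
mu = 1/(1+exp(-eta)).
eta = 4.83.
exp(-eta) = exp(-4.83) = 0.007987.
mu = 1/(1+0.007987) = 0.9921

0.9921


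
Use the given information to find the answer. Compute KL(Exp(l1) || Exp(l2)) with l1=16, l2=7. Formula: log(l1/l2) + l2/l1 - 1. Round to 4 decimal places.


KL divergence for exponential family:
KL = log(l1/l2) + l2/l1 - 1.
log(16/7) = 0.826679.
7/16 = 0.4375.
KL = 0.826679 + 0.4375 - 1 = 0.2642

0.2642


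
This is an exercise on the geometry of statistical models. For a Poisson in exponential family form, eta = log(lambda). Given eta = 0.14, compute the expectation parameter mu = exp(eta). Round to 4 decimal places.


Expectation parameter for Poisson exponential family:
mu = exp(eta).
eta = 0.14.
mu = exp(0.14) = 1.1503

1.1503


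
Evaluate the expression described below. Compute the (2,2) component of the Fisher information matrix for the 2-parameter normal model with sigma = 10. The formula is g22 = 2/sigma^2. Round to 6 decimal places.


For the 2-parameter normal family, the Fisher metric has:
  g11 = 1/sigma^2, g22 = 2/sigma^2.
sigma = 10, sigma^2 = 100.
g22 = 0.020000

0.020000


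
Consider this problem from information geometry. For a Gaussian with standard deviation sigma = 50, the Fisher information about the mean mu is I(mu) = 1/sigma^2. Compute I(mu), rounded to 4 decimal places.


The Fisher information for the mean of a normal distribution is I(mu) = 1/sigma^2.
sigma = 50, so sigma^2 = 2500.
I(mu) = 1/2500 = 0.0004

0.0004


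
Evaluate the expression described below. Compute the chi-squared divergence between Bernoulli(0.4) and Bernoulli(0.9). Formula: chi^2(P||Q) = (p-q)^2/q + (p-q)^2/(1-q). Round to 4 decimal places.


Chi-squared divergence between Bernoulli distributions:
chi^2 = (p-q)^2/q + (p-q)^2/(1-q).
p = 0.4, q = 0.9, p-q = -0.5.
(p-q)^2 = 0.25.
term1 = 0.25/0.9 = 0.277778.
term2 = 0.25/0.1 = 2.5.
chi^2 = 0.277778 + 2.5 = 2.7778

2.7778


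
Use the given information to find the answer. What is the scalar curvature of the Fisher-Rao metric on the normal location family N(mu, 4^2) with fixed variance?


This family has a single free parameter, so its statistical manifold
is 1-dimensional. The Riemann curvature tensor of any 1-dimensional
Riemannian manifold vanishes identically, so R = 0.

0


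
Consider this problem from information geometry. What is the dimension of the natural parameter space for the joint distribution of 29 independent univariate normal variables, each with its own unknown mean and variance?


Exponential family dimension calculation:
Each univariate normal has two natural parameters (mu/sigma^2 and -1/(2 sigma^2)).
With 29 independent components, dim = 2 * 29 = 58.

58


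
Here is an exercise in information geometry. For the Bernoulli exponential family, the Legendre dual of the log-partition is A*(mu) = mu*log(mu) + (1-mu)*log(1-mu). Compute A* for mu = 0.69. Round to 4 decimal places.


Legendre transform for Bernoulli:
A*(mu) = mu*log(mu) + (1-mu)*log(1-mu).
mu = 0.69, 1-mu = 0.31.
mu*log(mu) = 0.69*log(0.69) = -0.256034.
(1-mu)*log(1-mu) = 0.31*log(0.31) = -0.363067.
A* = -0.256034 + -0.363067 = -0.6191

-0.6191


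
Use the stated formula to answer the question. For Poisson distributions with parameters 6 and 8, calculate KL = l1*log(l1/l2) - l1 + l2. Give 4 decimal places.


KL divergence for Poisson:
KL = l1*log(l1/l2) - l1 + l2.
l1 = 6, l2 = 8.
log(6/8) = -0.287682.
l1*log(l1/l2) = 6 * -0.287682 = -1.726092.
KL = -1.726092 - 6 + 8 = 0.2739

0.2739


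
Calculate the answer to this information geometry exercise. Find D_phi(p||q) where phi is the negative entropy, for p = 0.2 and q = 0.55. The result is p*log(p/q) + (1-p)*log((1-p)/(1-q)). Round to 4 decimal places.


Bregman divergence with negative entropy generator:
D = p*log(p/q) + (1-p)*log((1-p)/(1-q)).
p = 0.2, q = 0.55.
p*log(p/q) = 0.2*log(0.2/0.55) = -0.20232.
(1-p)*log((1-p)/(1-q)) = 0.8*log(0.8/0.45) = 0.460291.
D = -0.20232 + 0.460291 = 0.2580

0.2580


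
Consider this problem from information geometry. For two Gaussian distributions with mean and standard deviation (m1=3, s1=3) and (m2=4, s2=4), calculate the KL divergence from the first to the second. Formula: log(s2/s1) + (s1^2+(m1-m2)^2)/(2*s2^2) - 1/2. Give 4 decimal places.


KL divergence between normal distributions:
KL = log(s2/s1) + (s1^2 + (m1-m2)^2)/(2*s2^2) - 1/2.
log(4/3) = 0.287682.
(3^2 + (3-4)^2)/(2*4^2) = (9 + 1)/32 = 0.3125.
KL = 0.287682 + 0.3125 - 0.5 = 0.1002

0.1002


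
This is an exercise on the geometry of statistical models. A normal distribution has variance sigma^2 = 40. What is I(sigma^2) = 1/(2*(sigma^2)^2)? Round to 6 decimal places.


Fisher information for variance: I(sigma^2) = 1/(2*sigma^4).
sigma^2 = 40, so sigma^4 = 1600.
I = 1/(2*1600) = 1/3200 = 0.000313

0.000313


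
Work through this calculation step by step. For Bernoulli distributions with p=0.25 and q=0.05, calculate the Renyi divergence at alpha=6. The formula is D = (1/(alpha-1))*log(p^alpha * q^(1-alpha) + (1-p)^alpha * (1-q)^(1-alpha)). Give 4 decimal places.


Renyi divergence of order alpha between Bernoulli distributions:
D = (1/(alpha-1))*log(p^alpha * q^(1-alpha) + (1-p)^alpha * (1-q)^(1-alpha)).
alpha = 6, p = 0.25, q = 0.05.
p^alpha * q^(1-alpha) = 0.25^6 * 0.05^-5 = 781.25.
(1-p)^alpha * (1-q)^(1-alpha) = 0.75^6 * 0.95^-5 = 0.230012.
sum = 781.25 + 0.230012 = 781.480012.
D = (1/5)*log(781.480012) = 1.3322

1.3322


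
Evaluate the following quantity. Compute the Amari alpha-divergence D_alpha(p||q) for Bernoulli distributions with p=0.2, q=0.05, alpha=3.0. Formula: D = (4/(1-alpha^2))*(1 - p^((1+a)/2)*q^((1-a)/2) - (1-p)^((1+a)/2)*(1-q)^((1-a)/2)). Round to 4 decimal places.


Amari alpha-divergence:
D = (4/(1-alpha^2))*(1 - p^((1+a)/2)*q^((1-a)/2) - (1-p)^((1+a)/2)*(1-q)^((1-a)/2)).
alpha = 3.0, p = 0.2, q = 0.05.
e1 = (1+alpha)/2 = 2.0, e2 = (1-alpha)/2 = -1.0.
t1 = p^e1 * q^e2 = 0.2^2.0 * 0.05^-1.0 = 0.8.
t2 = (1-p)^e1 * (1-q)^e2 = 0.8^2.0 * 0.95^-1.0 = 0.673684.
4/(1-alpha^2) = -0.5.
D = -0.5*(1 - 0.8 - 0.673684) = 0.2368

0.2368


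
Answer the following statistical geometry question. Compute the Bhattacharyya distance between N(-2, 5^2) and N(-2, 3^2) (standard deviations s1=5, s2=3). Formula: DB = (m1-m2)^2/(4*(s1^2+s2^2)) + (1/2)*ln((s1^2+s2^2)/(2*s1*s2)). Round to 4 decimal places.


Bhattacharyya distance between two Gaussians:
DB = (m1-m2)^2/(4*(s1^2+s2^2)) + (1/2)*ln((s1^2+s2^2)/(2*s1*s2)).
(m1-m2)^2 = (0)^2 = 0.
s1^2+s2^2 = 25 + 9 = 34.
term1 = 0/136 = 0.0.
term2 = 0.5*ln(34/30.0) = 0.062582.
DB = 0.0 + 0.062582 = 0.0626

0.0626


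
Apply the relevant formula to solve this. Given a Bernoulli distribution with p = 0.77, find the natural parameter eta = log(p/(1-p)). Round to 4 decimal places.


Natural parameter for Bernoulli: eta = log(p/(1-p)).
p = 0.77, 1-p = 0.23.
p/(1-p) = 3.347826.
eta = log(3.347826) = 1.2083

1.2083


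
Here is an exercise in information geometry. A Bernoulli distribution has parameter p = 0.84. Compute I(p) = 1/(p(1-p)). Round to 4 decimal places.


For Bernoulli(p), Fisher information is I(p) = 1/(p*(1-p)).
p = 0.84, 1-p = 0.16.
p*(1-p) = 0.1344.
I(p) = 1/0.1344 = 7.4405

7.4405


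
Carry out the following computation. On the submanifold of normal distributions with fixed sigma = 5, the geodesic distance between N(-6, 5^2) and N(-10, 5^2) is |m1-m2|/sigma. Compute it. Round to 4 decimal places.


On the fixed-variance normal subfamily, geodesic distance = |m1-m2|/sigma.
|-6 - -10| = 4.
sigma = 5.
d = 4/5 = 0.8000

0.8000


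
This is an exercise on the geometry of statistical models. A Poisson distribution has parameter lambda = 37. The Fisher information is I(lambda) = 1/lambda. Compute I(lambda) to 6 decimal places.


Fisher information for Poisson: I(lambda) = 1/lambda.
lambda = 37.
I(lambda) = 1/37 = 0.027027

0.027027


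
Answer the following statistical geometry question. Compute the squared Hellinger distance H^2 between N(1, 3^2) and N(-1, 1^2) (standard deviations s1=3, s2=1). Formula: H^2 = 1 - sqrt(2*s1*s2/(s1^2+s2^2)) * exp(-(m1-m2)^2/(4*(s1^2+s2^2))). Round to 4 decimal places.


Squared Hellinger distance for Gaussians:
H^2 = 1 - sqrt(2*s1*s2/(s1^2+s2^2)) * exp(-(m1-m2)^2/(4*(s1^2+s2^2))).
s1^2 = 9, s2^2 = 1, s1^2+s2^2 = 10.
sqrt(2*3*1/(10)) = 0.774597.
(m1-m2)^2 = (2)^2 = 4.
exp(-4/(4*10)) = exp(-0.1) = 0.904837.
H^2 = 1 - 0.774597*0.904837 = 0.2991

0.2991


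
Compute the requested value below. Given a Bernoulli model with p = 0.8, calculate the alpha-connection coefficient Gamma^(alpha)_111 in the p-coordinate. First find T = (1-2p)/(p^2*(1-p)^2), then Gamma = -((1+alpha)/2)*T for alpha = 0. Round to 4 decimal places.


Skewness (Amari-Chentsov) tensor: T = (1-2p)/(p^2*(1-p)^2).
p = 0.8, 1-2p = -0.6, p^2 = 0.64, (1-p)^2 = 0.04.
T = -0.6/(0.64 * 0.04) = -23.4375.
In the p-coordinate, Gamma^(alpha) = Gamma^(0) - (alpha/2)*T with Gamma^(0) = (1/2)*g'(p) = -T/2,
so Gamma^(alpha) = -((1+alpha)/2)*T.
alpha = 0, -(1+alpha)/2 = -0.5.
Gamma = -0.5 * -23.4375 = 11.7188

11.7188


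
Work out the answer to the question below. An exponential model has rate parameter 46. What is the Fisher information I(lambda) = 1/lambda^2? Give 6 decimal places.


Fisher information for exponential: I(lambda) = 1/lambda^2.
lambda = 46, lambda^2 = 2116.
I = 1/2116 = 0.000473

0.000473


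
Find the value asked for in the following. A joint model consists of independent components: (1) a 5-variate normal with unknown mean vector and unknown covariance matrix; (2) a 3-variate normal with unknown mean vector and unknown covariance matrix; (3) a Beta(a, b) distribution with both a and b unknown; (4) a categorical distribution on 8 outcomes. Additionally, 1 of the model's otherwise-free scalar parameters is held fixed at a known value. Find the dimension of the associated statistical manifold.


The dimension of a statistical manifold equals the number of free
(independent) real parameters of the model. For a product of independent
blocks the parameter counts add.
- 5-variate normal: 5 (mean) + 5*6/2 = 15 (symmetric covariance) = 20.
- 3-variate normal: 3 (mean) + 3*4/2 = 6 (symmetric covariance) = 9.
- Beta (a, b): 2.
- categorical on 8 outcomes (probabilities sum to 1): 8-1 = 7.
Total = 20 + 9 + 2 + 7 = 38.
1 parameter(s) fixed at known values: 38 - 1 = 37.
Dimension = 37

37


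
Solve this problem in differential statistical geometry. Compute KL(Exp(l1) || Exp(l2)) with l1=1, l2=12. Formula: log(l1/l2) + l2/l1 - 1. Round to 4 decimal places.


KL divergence for exponential family:
KL = log(l1/l2) + l2/l1 - 1.
log(1/12) = -2.484907.
12/1 = 12.0.
KL = -2.484907 + 12.0 - 1 = 8.5151

8.5151


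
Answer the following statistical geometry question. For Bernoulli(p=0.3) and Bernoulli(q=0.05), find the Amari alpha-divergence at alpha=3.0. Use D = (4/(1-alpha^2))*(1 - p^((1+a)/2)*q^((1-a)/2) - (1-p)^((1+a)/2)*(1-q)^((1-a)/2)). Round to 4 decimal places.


Amari alpha-divergence:
D = (4/(1-alpha^2))*(1 - p^((1+a)/2)*q^((1-a)/2) - (1-p)^((1+a)/2)*(1-q)^((1-a)/2)).
alpha = 3.0, p = 0.3, q = 0.05.
e1 = (1+alpha)/2 = 2.0, e2 = (1-alpha)/2 = -1.0.
t1 = p^e1 * q^e2 = 0.3^2.0 * 0.05^-1.0 = 1.8.
t2 = (1-p)^e1 * (1-q)^e2 = 0.7^2.0 * 0.95^-1.0 = 0.515789.
4/(1-alpha^2) = -0.5.
D = -0.5*(1 - 1.8 - 0.515789) = 0.6579

0.6579


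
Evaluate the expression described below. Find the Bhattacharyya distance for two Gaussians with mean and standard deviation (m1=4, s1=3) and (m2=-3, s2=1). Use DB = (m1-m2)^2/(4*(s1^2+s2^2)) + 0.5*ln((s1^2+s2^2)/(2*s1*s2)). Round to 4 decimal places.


Bhattacharyya distance between two Gaussians:
DB = (m1-m2)^2/(4*(s1^2+s2^2)) + (1/2)*ln((s1^2+s2^2)/(2*s1*s2)).
(m1-m2)^2 = (7)^2 = 49.
s1^2+s2^2 = 9 + 1 = 10.
term1 = 49/40 = 1.225.
term2 = 0.5*ln(10/6.0) = 0.255413.
DB = 1.225 + 0.255413 = 1.4804

1.4804


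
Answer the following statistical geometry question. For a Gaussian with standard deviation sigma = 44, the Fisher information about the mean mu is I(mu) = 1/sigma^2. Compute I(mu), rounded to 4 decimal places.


The Fisher information for the mean of a normal distribution is I(mu) = 1/sigma^2.
sigma = 44, so sigma^2 = 1936.
I(mu) = 1/1936 = 0.0005

0.0005


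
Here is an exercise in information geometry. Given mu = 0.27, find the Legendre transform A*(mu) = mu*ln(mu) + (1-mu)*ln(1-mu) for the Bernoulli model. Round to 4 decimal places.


Legendre transform for Bernoulli:
A*(mu) = mu*log(mu) + (1-mu)*log(1-mu).
mu = 0.27, 1-mu = 0.73.
mu*log(mu) = 0.27*log(0.27) = -0.35352.
(1-mu)*log(1-mu) = 0.73*log(0.73) = -0.229739.
A* = -0.35352 + -0.229739 = -0.5833

-0.5833


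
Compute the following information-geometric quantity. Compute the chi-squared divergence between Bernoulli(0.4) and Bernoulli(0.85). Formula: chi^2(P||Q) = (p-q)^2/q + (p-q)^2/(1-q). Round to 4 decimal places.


Chi-squared divergence between Bernoulli distributions:
chi^2 = (p-q)^2/q + (p-q)^2/(1-q).
p = 0.4, q = 0.85, p-q = -0.45.
(p-q)^2 = 0.2025.
term1 = 0.2025/0.85 = 0.238235.
term2 = 0.2025/0.15 = 1.35.
chi^2 = 0.238235 + 1.35 = 1.5882

1.5882


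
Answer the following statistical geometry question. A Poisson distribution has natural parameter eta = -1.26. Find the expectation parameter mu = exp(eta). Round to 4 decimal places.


Expectation parameter for Poisson exponential family:
mu = exp(eta).
eta = -1.26.
mu = exp(-1.26) = 0.2837

0.2837


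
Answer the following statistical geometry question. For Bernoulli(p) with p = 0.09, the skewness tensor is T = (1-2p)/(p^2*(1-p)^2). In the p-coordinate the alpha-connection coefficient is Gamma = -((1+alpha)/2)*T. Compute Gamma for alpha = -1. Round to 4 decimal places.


Skewness (Amari-Chentsov) tensor: T = (1-2p)/(p^2*(1-p)^2).
p = 0.09, 1-2p = 0.82, p^2 = 0.0081, (1-p)^2 = 0.8281.
T = 0.82/(0.0081 * 0.8281) = 122.249206.
In the p-coordinate, Gamma^(alpha) = Gamma^(0) - (alpha/2)*T with Gamma^(0) = (1/2)*g'(p) = -T/2,
so Gamma^(alpha) = -((1+alpha)/2)*T.
alpha = -1, -(1+alpha)/2 = 0.0.
Gamma = 0.0 * 122.249206 = 0.0000

0.0000


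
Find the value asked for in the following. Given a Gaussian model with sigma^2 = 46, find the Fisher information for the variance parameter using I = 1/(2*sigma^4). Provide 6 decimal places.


Fisher information for variance: I(sigma^2) = 1/(2*sigma^4).
sigma^2 = 46, so sigma^4 = 2116.
I = 1/(2*2116) = 1/4232 = 0.000236

0.000236


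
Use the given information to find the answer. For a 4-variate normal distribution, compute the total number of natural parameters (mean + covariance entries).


Exponential family dimension calculation:
For 4-dim MVN: mean has 4 params, covariance has 4*5/2 = 10 unique entries.
Total dim = 4 + 10 = 14.

14


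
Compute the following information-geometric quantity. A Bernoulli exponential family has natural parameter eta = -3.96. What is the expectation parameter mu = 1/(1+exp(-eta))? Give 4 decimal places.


Dual coordinate (expectation parameter) for Bernoulli:
mu = 1/(1+exp(-eta)).
eta = -3.96.
exp(-eta) = exp(3.96) = 52.457326.
mu = 1/(1+52.457326) = 0.0187

0.0187


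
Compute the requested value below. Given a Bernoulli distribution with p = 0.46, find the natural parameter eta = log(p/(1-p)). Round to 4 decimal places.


Natural parameter for Bernoulli: eta = log(p/(1-p)).
p = 0.46, 1-p = 0.54.
p/(1-p) = 0.851852.
eta = log(0.851852) = -0.1603

-0.1603


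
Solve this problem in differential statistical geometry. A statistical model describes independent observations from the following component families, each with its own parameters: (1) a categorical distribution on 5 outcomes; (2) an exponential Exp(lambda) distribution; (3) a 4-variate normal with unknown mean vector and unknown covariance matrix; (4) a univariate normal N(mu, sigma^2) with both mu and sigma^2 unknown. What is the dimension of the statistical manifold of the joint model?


The dimension of a statistical manifold equals the number of free
(independent) real parameters of the model. For a product of independent
blocks the parameter counts add.
- categorical on 5 outcomes (probabilities sum to 1): 5-1 = 4.
- exponential (lambda): 1.
- 4-variate normal: 4 (mean) + 4*5/2 = 10 (symmetric covariance) = 14.
- normal (mu, sigma^2): 2.
Total = 4 + 1 + 14 + 2 = 21.
Dimension = 21

21


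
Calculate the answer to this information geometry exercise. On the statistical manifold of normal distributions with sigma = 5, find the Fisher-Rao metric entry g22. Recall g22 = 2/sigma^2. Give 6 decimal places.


For the 2-parameter normal family, the Fisher metric has:
  g11 = 1/sigma^2, g22 = 2/sigma^2.
sigma = 5, sigma^2 = 25.
g22 = 0.080000

0.080000


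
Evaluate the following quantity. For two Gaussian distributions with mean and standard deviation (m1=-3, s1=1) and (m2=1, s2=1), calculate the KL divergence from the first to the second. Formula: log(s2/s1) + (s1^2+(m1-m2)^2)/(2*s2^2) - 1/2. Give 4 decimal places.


KL divergence between normal distributions:
KL = log(s2/s1) + (s1^2 + (m1-m2)^2)/(2*s2^2) - 1/2.
log(1/1) = 0.0.
(1^2 + (-3-1)^2)/(2*1^2) = (1 + 16)/2 = 8.5.
KL = 0.0 + 8.5 - 0.5 = 8.0000

8.0000


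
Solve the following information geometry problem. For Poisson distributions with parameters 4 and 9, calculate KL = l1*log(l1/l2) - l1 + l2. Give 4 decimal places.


KL divergence for Poisson:
KL = l1*log(l1/l2) - l1 + l2.
l1 = 4, l2 = 9.
log(4/9) = -0.81093.
l1*log(l1/l2) = 4 * -0.81093 = -3.243721.
KL = -3.243721 - 4 + 9 = 1.7563

1.7563


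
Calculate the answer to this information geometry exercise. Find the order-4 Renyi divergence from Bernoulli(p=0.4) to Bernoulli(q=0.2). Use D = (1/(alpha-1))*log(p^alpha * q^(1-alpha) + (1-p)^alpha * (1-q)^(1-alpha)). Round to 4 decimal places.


Renyi divergence of order alpha between Bernoulli distributions:
D = (1/(alpha-1))*log(p^alpha * q^(1-alpha) + (1-p)^alpha * (1-q)^(1-alpha)).
alpha = 4, p = 0.4, q = 0.2.
p^alpha * q^(1-alpha) = 0.4^4 * 0.2^-3 = 3.2.
(1-p)^alpha * (1-q)^(1-alpha) = 0.6^4 * 0.8^-3 = 0.253125.
sum = 3.2 + 0.253125 = 3.453125.
D = (1/3)*log(3.453125) = 0.4131

0.4131


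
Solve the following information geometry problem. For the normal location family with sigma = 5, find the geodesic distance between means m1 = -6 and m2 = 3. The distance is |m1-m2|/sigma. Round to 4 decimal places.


On the fixed-variance normal subfamily, geodesic distance = |m1-m2|/sigma.
|-6 - 3| = 9.
sigma = 5.
d = 9/5 = 1.8000

1.8000


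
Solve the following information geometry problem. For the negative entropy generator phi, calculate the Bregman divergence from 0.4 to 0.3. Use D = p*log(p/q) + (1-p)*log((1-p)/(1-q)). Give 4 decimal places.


Bregman divergence with negative entropy generator:
D = p*log(p/q) + (1-p)*log((1-p)/(1-q)).
p = 0.4, q = 0.3.
p*log(p/q) = 0.4*log(0.4/0.3) = 0.115073.
(1-p)*log((1-p)/(1-q)) = 0.6*log(0.6/0.7) = -0.09249.
D = 0.115073 + -0.09249 = 0.0226

0.0226


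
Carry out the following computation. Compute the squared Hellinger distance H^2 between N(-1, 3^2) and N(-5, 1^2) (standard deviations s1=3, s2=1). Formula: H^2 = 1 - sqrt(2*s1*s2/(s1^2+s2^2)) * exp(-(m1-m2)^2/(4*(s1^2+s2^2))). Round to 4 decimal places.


Squared Hellinger distance for Gaussians:
H^2 = 1 - sqrt(2*s1*s2/(s1^2+s2^2)) * exp(-(m1-m2)^2/(4*(s1^2+s2^2))).
s1^2 = 9, s2^2 = 1, s1^2+s2^2 = 10.
sqrt(2*3*1/(10)) = 0.774597.
(m1-m2)^2 = (4)^2 = 16.
exp(-16/(4*10)) = exp(-0.4) = 0.67032.
H^2 = 1 - 0.774597*0.67032 = 0.4808

0.4808


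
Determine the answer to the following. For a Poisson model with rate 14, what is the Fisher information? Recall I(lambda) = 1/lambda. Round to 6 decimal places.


Fisher information for Poisson: I(lambda) = 1/lambda.
lambda = 14.
I(lambda) = 1/14 = 0.071429

0.071429


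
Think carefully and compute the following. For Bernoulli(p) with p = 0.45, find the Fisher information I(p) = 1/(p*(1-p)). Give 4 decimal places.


For Bernoulli(p), Fisher information is I(p) = 1/(p*(1-p)).
p = 0.45, 1-p = 0.55.
p*(1-p) = 0.2475.
I(p) = 1/0.2475 = 4.0404

4.0404


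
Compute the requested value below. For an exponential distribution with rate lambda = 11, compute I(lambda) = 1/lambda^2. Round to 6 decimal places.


Fisher information for exponential: I(lambda) = 1/lambda^2.
lambda = 11, lambda^2 = 121.
I = 1/121 = 0.008264

0.008264


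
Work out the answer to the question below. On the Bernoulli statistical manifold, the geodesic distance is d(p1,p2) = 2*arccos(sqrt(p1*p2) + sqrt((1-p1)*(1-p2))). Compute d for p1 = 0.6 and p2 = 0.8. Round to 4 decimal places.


Geodesic distance on Bernoulli manifold:
d(p1,p2) = 2*arccos(sqrt(p1*p2) + sqrt((1-p1)*(1-p2))).
sqrt(p1*p2) = sqrt(0.6*0.8) = 0.69282.
sqrt((1-p1)*(1-p2)) = sqrt(0.4*0.2) = 0.282843.
arg = 0.69282 + 0.282843 = 0.975663.
d = 2*arccos(0.975663) = 0.4421

0.4421
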